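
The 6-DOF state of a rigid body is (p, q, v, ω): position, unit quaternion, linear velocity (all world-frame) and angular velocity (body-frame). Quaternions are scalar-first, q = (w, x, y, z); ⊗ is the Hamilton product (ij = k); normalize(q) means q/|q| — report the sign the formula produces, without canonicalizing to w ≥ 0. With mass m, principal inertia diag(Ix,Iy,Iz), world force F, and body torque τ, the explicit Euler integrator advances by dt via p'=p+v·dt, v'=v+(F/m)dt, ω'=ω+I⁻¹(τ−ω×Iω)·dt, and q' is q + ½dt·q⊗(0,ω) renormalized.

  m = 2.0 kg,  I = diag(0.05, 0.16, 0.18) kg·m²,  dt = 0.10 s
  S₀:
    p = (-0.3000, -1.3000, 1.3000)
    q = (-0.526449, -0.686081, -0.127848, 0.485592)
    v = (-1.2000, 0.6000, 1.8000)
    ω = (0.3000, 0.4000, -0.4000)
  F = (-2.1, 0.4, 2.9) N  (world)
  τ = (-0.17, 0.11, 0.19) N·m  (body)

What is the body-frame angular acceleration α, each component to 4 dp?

α = (-3.3360, 0.5900, 0.9822)

precession coupling ω×(Iω) = (-0.0032, 0.0156, 0.0132)
angular accel α = (-3.3360, 0.5900, 0.9822)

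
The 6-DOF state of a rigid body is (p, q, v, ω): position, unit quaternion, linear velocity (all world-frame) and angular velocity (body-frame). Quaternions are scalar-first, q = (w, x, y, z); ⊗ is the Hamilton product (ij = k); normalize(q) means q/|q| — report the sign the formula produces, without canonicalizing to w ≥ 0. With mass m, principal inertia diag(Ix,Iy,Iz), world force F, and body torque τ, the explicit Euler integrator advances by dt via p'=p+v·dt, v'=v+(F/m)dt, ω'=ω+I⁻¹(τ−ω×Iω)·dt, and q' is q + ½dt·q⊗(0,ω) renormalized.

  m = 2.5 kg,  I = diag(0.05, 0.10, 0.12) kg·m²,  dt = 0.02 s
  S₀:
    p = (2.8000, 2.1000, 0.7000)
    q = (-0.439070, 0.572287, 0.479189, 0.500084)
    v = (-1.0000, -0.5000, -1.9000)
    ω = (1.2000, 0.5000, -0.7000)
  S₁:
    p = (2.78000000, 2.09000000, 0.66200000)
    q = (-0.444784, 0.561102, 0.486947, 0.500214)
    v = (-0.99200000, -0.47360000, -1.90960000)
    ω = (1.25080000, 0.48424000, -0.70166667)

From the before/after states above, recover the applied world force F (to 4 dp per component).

v₁ − v₀ = (0.00800000, 0.02640000, -0.00960000)
applied force F = (1.0000, 3.3000, -1.2000)

F = (1.0000, 3.3000, -1.2000)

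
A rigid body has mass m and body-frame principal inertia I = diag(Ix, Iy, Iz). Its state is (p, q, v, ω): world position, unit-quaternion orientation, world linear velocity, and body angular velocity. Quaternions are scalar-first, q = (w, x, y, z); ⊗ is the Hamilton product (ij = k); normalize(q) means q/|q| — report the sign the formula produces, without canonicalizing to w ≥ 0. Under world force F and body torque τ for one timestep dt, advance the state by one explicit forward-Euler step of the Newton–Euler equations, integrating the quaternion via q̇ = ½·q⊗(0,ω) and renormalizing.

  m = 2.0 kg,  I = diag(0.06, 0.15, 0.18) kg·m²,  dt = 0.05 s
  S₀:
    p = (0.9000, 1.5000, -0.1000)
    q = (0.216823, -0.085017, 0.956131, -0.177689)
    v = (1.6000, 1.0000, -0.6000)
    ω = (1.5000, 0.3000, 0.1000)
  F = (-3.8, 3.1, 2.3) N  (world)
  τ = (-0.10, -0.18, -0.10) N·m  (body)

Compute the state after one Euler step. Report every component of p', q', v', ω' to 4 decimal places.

p' = p + v·dt = (0.9800, 1.5500, -0.1300)
v' = v + a·dt = (1.5050, 1.0775, -0.5425)
(τ − ω×Iω)/I = (-1.6817, -1.0800, -0.7806)
ω + α·dt = (1.4159, 0.2460, 0.0610)
Hamilton product q⊗(0,ω) = (-0.1415449, 0.4741543, -0.1929849, -1.4380193)
q' = normalize(q + ½dt·q⊗(0,ω)) = (0.2131, -0.0731, 0.9506, -0.2135)

p' = (0.9800, 1.5500, -0.1300)
q' = (0.2131, -0.0731, 0.9506, -0.2135)
v' = (1.5050, 1.0775, -0.5425)
ω' = (1.4159, 0.2460, 0.0610)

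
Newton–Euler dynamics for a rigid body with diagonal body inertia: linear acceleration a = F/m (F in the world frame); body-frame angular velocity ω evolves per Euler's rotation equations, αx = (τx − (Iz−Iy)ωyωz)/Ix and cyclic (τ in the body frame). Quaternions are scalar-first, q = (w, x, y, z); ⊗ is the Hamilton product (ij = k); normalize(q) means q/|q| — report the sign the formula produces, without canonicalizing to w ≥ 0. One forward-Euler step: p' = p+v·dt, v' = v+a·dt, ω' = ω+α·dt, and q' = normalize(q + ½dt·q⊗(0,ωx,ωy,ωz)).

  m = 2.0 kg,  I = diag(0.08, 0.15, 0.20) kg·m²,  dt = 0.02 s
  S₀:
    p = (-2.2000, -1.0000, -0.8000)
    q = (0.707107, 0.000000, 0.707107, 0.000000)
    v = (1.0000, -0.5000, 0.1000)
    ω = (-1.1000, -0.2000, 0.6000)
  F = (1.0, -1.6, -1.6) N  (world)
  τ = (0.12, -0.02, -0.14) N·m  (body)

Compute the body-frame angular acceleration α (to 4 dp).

α = (1.5750, -0.6613, -0.7770)

ω×(Iω) gyroscopic = (-0.0060, 0.0792, 0.0154)
α = I⁻¹(τ − ω×Iω) = (1.5750, -0.6613, -0.7770)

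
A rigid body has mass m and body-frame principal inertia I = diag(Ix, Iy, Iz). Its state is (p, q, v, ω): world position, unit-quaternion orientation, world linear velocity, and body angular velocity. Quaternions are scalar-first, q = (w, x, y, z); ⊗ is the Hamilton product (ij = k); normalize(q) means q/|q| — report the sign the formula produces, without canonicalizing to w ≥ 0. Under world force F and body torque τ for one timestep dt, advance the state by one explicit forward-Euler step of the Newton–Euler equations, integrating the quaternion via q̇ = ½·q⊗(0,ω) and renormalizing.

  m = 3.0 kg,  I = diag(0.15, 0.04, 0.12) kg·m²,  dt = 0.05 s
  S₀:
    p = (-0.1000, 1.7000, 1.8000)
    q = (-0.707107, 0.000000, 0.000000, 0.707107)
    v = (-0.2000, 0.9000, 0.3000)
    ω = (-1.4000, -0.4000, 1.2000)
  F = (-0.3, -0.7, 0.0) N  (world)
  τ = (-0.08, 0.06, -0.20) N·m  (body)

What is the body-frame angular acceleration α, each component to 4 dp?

α = (-0.2773, 2.7600, -1.1533)

precession coupling ω×(Iω) = (-0.0384, -0.0504, -0.0616)
angular accel α = (-0.2773, 2.7600, -1.1533)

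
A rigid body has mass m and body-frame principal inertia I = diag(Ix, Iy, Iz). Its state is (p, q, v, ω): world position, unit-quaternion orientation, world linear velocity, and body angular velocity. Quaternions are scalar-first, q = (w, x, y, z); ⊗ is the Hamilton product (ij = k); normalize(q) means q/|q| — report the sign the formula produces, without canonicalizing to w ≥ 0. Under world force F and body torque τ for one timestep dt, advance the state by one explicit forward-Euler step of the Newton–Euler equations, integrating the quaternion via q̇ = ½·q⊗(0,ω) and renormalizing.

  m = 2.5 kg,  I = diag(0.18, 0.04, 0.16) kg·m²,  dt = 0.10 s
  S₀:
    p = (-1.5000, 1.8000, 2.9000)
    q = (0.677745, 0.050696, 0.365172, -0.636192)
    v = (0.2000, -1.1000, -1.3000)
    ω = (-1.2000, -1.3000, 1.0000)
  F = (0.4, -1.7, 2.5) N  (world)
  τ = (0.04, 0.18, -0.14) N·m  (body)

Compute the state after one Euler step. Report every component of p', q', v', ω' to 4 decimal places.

p' = p + v·dt = (-1.4800, 1.6900, 2.7700)
new velocity v' = (0.2160, -1.1680, -1.2000)
angular accel α = (1.0889, 5.1000, 0.4900)
new body rate ω' = (-1.0911, -0.7900, 1.0490)
q⊗(0,ω) = (1.1717508, -1.2751716, -0.1683341, 1.0500466)
updated quaternion q' = (0.7326, -0.0130, 0.3549, -0.5807)

p' = (-1.4800, 1.6900, 2.7700)
q' = (0.7326, -0.0130, 0.3549, -0.5807)
v' = (0.2160, -1.1680, -1.2000)
ω' = (-1.0911, -0.7900, 1.0490)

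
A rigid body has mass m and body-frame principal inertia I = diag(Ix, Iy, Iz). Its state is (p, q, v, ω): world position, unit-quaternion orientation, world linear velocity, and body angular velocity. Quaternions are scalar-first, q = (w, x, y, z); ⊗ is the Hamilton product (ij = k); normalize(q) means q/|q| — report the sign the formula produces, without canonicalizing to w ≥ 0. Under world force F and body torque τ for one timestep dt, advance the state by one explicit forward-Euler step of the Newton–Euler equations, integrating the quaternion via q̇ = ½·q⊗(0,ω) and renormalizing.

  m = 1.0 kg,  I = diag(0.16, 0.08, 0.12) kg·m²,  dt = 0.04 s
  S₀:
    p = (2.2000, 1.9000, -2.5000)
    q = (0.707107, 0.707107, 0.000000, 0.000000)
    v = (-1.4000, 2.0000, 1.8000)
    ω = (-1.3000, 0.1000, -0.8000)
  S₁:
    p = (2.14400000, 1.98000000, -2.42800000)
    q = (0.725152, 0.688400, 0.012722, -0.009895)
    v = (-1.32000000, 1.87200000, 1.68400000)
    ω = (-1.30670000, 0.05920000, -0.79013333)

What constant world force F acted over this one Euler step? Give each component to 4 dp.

Δv = v₁−v₀ = (0.08000000, -0.12800000, -0.11600000)
F = m·Δv/dt = (2.0000, -3.2000, -2.9000)

F = (2.0000, -3.2000, -2.9000)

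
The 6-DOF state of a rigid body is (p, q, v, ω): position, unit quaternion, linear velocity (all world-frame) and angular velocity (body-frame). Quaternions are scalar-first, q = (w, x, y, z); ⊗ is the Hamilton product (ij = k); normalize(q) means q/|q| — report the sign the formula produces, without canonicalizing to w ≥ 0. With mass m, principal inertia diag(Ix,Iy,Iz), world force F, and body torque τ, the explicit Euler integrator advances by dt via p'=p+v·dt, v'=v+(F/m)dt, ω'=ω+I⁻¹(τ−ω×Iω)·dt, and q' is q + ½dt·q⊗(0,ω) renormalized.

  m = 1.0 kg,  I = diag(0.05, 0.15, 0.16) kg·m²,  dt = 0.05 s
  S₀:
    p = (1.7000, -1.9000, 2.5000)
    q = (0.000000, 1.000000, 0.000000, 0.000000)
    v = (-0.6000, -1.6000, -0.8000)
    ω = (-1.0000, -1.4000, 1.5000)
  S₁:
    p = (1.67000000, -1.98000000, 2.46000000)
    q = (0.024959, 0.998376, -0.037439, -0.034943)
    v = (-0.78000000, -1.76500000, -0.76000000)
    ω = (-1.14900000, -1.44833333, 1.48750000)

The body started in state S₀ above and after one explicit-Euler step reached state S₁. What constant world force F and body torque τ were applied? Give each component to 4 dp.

F = (-3.6000, -3.3000, 0.8000)
τ = (-0.1700, 0.0200, 0.1000)

Δω = ω₁−ω₀ = (-0.14900000, -0.04833333, -0.01250000)
precession coupling = (-0.0210, 0.1650, 0.1400)
τ = I·(Δω/dt) + ω₀×(Iω₀) = (-0.1700, 0.0200, 0.1000)
velocity change Δv = (-0.18000000, -0.16500000, 0.04000000)
applied force F = (-3.6000, -3.3000, 0.8000)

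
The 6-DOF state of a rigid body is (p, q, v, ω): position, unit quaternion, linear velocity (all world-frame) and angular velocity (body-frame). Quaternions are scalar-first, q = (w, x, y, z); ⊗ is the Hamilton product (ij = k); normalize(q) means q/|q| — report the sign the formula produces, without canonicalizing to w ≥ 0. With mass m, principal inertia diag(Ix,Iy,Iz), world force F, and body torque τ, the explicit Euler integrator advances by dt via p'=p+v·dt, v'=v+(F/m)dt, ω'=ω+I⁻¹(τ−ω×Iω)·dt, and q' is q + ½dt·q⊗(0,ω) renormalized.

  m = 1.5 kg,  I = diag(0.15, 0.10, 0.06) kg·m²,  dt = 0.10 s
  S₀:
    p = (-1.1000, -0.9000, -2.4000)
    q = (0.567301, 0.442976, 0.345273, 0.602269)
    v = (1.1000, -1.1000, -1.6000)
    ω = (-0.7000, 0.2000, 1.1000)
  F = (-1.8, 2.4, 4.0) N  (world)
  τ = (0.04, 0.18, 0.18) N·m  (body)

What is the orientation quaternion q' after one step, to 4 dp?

q' = (0.5450, 0.4351, 0.3048, 0.6486)

2q̇ = q⊗(0,ω) = (-0.4214673, -0.1377642, -0.7954017, 0.9543174)
q' = normalize(q + ½dt·q⊗(0,ω)) = (0.5450, 0.4351, 0.3048, 0.6486)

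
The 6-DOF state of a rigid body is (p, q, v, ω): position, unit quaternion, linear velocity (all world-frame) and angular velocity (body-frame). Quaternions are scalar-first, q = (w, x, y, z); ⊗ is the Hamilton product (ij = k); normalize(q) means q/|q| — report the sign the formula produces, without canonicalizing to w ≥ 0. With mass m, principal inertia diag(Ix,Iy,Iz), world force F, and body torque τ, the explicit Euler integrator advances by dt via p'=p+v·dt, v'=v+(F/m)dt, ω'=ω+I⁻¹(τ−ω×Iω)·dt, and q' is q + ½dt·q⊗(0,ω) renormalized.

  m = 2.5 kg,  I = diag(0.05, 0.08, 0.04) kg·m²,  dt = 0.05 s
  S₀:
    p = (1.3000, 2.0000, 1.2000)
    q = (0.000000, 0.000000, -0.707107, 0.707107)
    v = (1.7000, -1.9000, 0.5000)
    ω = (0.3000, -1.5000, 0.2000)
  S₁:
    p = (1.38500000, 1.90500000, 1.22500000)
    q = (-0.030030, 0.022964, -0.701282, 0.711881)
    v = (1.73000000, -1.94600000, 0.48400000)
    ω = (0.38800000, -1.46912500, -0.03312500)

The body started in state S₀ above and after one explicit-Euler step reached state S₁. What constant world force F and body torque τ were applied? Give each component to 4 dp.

F = (1.5000, -2.3000, -0.8000)
τ = (0.1000, 0.0500, -0.2000)

Δω = ω₁−ω₀ = (0.08800000, 0.03087500, -0.23312500)
τ = I·(Δω/dt) + ω₀×(Iω₀) = (0.1000, 0.0500, -0.2000)
velocity change Δv = (0.03000000, -0.04600000, -0.01600000)
m·(v₁−v₀)/dt = (1.5000, -2.3000, -0.8000)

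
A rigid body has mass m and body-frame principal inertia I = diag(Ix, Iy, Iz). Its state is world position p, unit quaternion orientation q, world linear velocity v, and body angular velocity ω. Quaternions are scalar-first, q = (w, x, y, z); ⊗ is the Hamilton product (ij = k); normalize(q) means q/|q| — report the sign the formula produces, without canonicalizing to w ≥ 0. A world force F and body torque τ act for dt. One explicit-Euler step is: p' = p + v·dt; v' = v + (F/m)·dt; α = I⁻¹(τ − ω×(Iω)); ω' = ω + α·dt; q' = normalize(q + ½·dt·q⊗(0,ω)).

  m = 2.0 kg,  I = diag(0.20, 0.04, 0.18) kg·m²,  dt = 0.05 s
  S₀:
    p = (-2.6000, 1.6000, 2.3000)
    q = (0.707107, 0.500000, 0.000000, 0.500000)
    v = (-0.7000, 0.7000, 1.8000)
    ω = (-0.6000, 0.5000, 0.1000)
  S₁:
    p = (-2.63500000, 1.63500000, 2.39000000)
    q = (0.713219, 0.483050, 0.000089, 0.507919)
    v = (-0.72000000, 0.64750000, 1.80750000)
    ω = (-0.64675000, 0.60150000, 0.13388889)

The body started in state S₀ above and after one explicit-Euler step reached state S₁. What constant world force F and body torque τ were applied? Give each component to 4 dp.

ω₁ − ω₀ = (-0.04675000, 0.10150000, 0.03388889)
ω₀×(Iω₀) = (0.0070, -0.0012, 0.0480)
I·α + gyro = (-0.1800, 0.0800, 0.1700)
velocity change Δv = (-0.02000000, -0.05250000, 0.00750000)
applied force F = (-0.8000, -2.1000, 0.3000)

F = (-0.8000, -2.1000, 0.3000)
τ = (-0.1800, 0.0800, 0.1700)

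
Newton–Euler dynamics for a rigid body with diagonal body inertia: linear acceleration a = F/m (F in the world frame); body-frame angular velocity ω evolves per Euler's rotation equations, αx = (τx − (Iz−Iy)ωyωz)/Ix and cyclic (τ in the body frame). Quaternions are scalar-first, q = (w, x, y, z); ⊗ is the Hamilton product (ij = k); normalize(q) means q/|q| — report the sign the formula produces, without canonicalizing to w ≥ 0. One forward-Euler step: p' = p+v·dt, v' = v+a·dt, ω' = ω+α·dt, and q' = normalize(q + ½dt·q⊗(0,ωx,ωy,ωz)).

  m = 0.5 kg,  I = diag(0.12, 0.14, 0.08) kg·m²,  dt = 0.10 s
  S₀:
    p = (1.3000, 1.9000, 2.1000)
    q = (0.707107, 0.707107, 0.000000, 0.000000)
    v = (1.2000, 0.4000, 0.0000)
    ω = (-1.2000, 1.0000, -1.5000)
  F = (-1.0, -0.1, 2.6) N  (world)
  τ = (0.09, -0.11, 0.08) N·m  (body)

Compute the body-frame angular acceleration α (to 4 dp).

ω×(Iω) gyroscopic = (0.0900, 0.0720, -0.0240)
angular accel α = (0.0000, -1.3000, 1.3000)

α = (0.0000, -1.3000, 1.3000)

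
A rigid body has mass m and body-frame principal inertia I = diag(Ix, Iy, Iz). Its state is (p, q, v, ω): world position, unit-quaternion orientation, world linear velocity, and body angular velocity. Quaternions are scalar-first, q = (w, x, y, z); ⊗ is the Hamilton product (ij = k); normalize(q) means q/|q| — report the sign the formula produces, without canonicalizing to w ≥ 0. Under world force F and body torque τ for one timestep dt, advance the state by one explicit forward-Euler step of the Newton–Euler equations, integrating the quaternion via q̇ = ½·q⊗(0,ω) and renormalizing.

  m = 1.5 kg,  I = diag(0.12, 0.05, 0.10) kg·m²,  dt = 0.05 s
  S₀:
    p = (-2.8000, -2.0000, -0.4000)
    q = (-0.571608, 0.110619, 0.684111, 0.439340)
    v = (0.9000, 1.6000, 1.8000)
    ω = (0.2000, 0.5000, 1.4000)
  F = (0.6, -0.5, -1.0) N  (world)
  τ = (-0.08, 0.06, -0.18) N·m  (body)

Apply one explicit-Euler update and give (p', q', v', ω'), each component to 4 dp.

a = F/m = (0.4000, -0.3333, -0.6667)
p' = p + v·dt = (-2.7550, -1.9200, -0.3100)
v + (F/m)dt = (0.9200, 1.5833, 1.7667)
ω×(Iω) gyroscopic = (0.0350, 0.0056, -0.0070)
α = I⁻¹(τ − ω×Iω) = (-0.9583, 1.0880, -1.7300)
ω + α·dt = (0.1521, 0.5544, 1.3135)
2q̇ = q⊗(0,ω) = (-0.9792553, 0.6237638, -0.3528026, -0.8817639)
q' = normalize(q + ½dt·q⊗(0,ω)) = (-0.5957, 0.1261, 0.6748, 0.4170)

p' = (-2.7550, -1.9200, -0.3100)
q' = (-0.5957, 0.1261, 0.6748, 0.4170)
v' = (0.9200, 1.5833, 1.7667)
ω' = (0.1521, 0.5544, 1.3135)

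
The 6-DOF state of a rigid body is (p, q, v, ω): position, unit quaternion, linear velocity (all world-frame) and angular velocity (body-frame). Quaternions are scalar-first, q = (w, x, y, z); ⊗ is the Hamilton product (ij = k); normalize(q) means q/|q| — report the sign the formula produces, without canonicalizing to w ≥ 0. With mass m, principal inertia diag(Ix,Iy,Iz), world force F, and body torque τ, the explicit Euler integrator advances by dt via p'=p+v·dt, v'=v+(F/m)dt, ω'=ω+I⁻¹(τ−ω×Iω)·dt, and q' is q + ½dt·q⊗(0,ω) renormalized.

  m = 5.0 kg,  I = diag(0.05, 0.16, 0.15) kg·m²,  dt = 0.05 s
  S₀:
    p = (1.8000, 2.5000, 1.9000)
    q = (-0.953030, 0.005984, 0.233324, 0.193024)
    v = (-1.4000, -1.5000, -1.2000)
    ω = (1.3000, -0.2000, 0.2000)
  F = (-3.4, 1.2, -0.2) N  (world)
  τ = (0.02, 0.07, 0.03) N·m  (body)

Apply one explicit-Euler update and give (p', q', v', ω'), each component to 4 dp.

ω×(Iω) gyroscopic = (0.0004, -0.0260, -0.0286)
α = I⁻¹(τ − ω×Iω) = (0.3920, 0.6000, 0.3907)
new body rate ω' = (1.3196, -0.1700, 0.2195)
q⊗(0,ω) = (0.0002808, -1.1536694, 0.4403404, -0.4951240)
updated quaternion q' = (-0.9525, -0.0228, 0.2442, 0.1805)
p' = p + v·dt = (1.7300, 2.4250, 1.8400)
v' = v + a·dt = (-1.4340, -1.4880, -1.2020)

p' = (1.7300, 2.4250, 1.8400)
q' = (-0.9525, -0.0228, 0.2442, 0.1805)
v' = (-1.4340, -1.4880, -1.2020)
ω' = (1.3196, -0.1700, 0.2195)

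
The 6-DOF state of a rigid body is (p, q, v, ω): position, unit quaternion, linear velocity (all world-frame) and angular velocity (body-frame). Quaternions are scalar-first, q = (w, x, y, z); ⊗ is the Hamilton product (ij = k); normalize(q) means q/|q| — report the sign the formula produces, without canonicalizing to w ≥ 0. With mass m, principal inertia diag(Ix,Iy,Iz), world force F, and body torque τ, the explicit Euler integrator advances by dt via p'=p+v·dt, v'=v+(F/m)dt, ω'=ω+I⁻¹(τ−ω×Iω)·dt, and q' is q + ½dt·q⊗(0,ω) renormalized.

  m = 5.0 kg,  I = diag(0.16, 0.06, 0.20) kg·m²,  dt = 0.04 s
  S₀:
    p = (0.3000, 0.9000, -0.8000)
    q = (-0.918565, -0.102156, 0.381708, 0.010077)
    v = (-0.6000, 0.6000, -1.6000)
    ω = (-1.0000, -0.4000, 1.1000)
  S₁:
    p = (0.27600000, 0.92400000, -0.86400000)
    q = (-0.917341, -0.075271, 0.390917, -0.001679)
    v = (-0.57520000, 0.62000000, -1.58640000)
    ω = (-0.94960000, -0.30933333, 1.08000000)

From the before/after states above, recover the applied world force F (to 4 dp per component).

Δv = v₁−v₀ = (0.02480000, 0.02000000, 0.01360000)
F = m·Δv/dt = (3.1000, 2.5000, 1.7000)

F = (3.1000, 2.5000, 1.7000)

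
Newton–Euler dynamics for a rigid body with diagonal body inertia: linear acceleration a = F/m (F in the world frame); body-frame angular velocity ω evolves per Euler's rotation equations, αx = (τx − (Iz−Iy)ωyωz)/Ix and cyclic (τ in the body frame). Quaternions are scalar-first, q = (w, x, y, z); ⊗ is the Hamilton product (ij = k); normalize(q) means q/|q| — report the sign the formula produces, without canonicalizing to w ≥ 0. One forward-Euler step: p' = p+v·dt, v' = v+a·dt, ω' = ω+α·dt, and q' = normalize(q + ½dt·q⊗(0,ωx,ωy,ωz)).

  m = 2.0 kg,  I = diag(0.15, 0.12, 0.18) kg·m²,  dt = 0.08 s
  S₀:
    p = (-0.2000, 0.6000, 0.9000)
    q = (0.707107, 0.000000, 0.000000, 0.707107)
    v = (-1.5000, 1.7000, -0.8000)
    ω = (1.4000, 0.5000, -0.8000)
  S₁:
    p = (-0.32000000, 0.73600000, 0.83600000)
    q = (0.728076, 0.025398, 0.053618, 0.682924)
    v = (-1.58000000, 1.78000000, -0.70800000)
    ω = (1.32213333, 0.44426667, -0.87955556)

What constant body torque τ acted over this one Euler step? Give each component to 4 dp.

rate change Δω = (-0.07786667, -0.05573333, -0.07955556)
τ = I·(Δω/dt) + ω₀×(Iω₀) = (-0.1700, -0.0500, -0.2000)

τ = (-0.1700, -0.0500, -0.2000)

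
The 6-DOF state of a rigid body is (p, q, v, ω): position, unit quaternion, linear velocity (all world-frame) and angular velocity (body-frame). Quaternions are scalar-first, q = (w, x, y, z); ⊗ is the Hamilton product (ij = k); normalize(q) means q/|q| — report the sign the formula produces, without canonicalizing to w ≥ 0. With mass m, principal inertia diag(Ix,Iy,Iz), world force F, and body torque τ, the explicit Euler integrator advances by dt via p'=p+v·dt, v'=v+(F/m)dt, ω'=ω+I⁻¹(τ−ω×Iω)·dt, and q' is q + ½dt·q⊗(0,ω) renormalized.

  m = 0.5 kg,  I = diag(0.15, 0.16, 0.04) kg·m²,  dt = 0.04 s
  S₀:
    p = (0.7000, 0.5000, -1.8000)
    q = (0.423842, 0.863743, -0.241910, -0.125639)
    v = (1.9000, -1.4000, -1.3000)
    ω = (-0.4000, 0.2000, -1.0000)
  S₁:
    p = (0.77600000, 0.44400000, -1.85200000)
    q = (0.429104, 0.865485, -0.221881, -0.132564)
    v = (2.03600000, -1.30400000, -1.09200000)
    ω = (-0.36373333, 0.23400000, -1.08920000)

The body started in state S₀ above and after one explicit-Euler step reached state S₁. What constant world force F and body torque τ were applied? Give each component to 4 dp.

F = (1.7000, 1.2000, 2.6000)
τ = (0.1600, 0.1800, -0.0900)

v₁ − v₀ = (0.13600000, 0.09600000, 0.20800000)
F = m·Δv/dt = (1.7000, 1.2000, 2.6000)
rate change Δω = (0.03626667, 0.03400000, -0.08920000)
ω₀×(Iω₀) = (0.0240, 0.0440, -0.0008)
applied torque τ = (0.1600, 0.1800, -0.0900)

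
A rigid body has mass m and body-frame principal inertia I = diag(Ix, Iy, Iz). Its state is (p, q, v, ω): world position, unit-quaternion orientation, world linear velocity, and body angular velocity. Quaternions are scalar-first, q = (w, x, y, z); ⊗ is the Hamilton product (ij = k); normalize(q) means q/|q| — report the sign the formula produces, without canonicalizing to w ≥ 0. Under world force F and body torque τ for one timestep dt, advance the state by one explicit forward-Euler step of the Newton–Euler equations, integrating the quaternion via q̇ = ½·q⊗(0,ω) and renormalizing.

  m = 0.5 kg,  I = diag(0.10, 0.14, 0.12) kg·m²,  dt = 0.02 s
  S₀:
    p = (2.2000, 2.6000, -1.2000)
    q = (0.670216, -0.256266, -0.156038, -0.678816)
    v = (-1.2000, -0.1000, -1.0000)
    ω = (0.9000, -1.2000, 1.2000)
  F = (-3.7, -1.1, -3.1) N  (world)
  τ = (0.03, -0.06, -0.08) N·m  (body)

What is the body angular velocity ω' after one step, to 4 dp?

ω' = (0.9002, -1.2055, 1.1939)

precession coupling ω×(Iω) = (0.0288, -0.0216, -0.0432)
(τ − ω×Iω)/I = (0.0120, -0.2743, -0.3067)
ω + α·dt = (0.9002, -1.2055, 1.1939)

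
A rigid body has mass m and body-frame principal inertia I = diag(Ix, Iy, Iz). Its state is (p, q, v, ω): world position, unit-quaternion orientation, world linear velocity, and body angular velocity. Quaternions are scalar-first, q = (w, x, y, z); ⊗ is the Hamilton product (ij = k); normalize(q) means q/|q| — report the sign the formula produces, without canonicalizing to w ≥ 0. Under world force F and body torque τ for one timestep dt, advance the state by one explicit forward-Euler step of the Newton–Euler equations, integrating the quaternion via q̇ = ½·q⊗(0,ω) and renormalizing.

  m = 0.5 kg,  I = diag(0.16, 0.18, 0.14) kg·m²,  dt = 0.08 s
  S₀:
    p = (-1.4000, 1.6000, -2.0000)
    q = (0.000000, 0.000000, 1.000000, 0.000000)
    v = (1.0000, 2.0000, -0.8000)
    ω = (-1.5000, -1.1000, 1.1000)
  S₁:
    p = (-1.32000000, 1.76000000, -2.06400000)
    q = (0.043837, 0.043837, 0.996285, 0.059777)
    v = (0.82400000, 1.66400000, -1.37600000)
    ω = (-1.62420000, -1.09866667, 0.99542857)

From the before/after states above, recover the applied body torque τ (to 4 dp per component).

τ = (-0.2000, -0.0300, -0.1500)

ω₁ − ω₀ = (-0.12420000, 0.00133333, -0.10457143)
applied torque τ = (-0.2000, -0.0300, -0.1500)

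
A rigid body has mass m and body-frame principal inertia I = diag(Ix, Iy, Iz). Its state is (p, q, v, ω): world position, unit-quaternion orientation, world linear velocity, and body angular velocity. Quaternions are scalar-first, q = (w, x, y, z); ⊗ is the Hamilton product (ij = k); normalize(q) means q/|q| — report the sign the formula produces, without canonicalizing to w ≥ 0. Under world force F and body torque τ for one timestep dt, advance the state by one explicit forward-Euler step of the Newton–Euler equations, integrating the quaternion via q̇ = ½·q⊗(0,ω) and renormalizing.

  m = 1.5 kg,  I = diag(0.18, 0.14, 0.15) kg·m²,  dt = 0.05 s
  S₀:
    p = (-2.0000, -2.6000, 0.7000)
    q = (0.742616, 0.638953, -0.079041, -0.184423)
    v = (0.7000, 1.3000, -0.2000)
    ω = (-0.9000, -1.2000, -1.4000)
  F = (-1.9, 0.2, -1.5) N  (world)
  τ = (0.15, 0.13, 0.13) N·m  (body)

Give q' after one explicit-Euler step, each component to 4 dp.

q⊗(0,ω) = (0.2220163, -0.7790046, 0.1693757, -1.8775429)
updated quaternion q' = (0.7472, 0.6187, -0.0747, -0.2311)

q' = (0.7472, 0.6187, -0.0747, -0.2311)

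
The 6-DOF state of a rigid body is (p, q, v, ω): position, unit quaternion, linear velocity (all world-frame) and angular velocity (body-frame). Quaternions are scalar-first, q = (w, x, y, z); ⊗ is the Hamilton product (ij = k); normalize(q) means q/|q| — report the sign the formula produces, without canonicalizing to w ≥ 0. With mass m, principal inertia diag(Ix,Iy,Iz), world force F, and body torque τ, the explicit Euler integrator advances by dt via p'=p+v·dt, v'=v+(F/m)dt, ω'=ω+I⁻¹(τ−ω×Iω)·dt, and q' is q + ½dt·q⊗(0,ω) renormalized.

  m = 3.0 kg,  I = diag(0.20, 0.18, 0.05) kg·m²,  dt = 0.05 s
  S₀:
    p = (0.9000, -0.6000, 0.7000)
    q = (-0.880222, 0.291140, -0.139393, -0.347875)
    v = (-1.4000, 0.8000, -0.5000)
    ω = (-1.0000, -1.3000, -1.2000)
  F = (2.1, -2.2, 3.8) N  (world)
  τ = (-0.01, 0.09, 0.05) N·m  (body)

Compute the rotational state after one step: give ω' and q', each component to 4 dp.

ω' = (-0.9518, -1.3250, -1.1240)
q' = (-0.8868, 0.3056, -0.0932, -0.3340)

(τ − ω×Iω)/I = (0.9640, -0.5000, 1.5200)
ω' = ω + α·dt = (-0.9518, -1.3250, -1.1240)
2q̇ = q⊗(0,ω) = (-0.3075209, 0.5952561, 1.8415316, 0.5383914)
q' = normalize(q + ½dt·q⊗(0,ω)) = (-0.8868, 0.3056, -0.0932, -0.3340)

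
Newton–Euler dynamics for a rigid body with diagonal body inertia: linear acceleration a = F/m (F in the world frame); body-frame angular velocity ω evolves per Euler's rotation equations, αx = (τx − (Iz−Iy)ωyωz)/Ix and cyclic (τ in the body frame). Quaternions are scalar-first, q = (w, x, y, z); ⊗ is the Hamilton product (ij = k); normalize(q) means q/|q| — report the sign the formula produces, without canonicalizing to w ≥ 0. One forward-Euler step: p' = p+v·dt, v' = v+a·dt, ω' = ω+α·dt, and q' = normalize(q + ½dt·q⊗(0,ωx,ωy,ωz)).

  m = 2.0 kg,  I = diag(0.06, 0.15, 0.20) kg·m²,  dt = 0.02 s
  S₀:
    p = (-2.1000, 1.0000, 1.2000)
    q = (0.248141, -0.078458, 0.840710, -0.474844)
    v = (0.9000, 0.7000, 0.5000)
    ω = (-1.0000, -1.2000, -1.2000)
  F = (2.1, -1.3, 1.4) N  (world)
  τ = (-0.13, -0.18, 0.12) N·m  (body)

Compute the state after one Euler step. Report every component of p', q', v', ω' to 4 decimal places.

p' = (-2.0820, 1.0140, 1.2100)
q' = (0.2517, -0.0967, 0.8414, -0.4684)
v' = (0.9210, 0.6870, 0.5140)
ω' = (-1.0673, -1.2016, -1.1988)

gyro term ω×Iω = (0.0720, -0.1680, 0.1080)
(τ − ω×Iω)/I = (-3.3667, -0.0800, 0.0600)
ω' = ω + α·dt = (-1.0673, -1.2016, -1.1988)
2q̇ = q⊗(0,ω) = (0.3605812, -1.8268058, 0.0829252, 0.6370904)
updated quaternion q' = (0.2517, -0.0967, 0.8414, -0.4684)
a = (1.0500, -0.6500, 0.7000)
new position p' = (-2.0820, 1.0140, 1.2100)
v + (F/m)dt = (0.9210, 0.6870, 0.5140)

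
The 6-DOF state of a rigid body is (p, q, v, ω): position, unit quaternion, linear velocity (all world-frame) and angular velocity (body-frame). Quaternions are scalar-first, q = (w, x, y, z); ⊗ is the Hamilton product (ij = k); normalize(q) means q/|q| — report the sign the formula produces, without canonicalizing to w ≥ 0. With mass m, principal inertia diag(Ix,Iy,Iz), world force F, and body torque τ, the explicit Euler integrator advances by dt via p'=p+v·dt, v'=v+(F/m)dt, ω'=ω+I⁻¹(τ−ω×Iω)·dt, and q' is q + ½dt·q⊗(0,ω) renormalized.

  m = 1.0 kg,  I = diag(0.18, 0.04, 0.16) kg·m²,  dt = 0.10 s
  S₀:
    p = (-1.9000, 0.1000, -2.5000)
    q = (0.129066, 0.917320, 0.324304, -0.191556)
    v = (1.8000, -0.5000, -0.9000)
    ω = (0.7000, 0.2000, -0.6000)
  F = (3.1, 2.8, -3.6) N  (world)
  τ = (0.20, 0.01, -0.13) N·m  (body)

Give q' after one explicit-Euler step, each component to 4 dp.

q⊗(0,ω) = (-0.8219184, -0.0659250, 0.4421160, -0.1209884)
q' = normalize(q + ½dt·q⊗(0,ω)) = (0.0879, 0.9130, 0.3460, -0.1974)

q' = (0.0879, 0.9130, 0.3460, -0.1974)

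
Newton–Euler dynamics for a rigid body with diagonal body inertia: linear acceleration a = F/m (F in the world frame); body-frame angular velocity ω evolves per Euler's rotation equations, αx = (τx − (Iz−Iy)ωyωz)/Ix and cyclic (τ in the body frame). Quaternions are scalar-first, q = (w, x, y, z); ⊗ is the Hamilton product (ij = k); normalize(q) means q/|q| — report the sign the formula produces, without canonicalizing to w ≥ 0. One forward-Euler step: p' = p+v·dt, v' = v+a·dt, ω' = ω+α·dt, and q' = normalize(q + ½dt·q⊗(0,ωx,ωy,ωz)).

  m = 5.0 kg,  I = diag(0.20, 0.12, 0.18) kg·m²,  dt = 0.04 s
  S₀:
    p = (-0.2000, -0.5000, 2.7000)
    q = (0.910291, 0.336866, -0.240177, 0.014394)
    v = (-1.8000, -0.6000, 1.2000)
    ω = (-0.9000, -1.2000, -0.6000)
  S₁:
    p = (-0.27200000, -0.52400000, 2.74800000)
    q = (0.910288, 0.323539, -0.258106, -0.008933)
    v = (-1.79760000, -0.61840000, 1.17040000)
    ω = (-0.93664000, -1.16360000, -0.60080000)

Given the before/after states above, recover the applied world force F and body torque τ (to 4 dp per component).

F = (0.3000, -2.3000, -3.7000)
τ = (-0.1400, 0.1200, -0.0900)

Δv = v₁−v₀ = (0.00240000, -0.01840000, -0.02960000)
applied force F = (0.3000, -2.3000, -3.7000)
ω₁ − ω₀ = (-0.03664000, 0.03640000, -0.00080000)
gyro term ω₀×Iω₀ = (0.0432, 0.0108, -0.0864)
I·α + gyro = (-0.1400, 0.1200, -0.0900)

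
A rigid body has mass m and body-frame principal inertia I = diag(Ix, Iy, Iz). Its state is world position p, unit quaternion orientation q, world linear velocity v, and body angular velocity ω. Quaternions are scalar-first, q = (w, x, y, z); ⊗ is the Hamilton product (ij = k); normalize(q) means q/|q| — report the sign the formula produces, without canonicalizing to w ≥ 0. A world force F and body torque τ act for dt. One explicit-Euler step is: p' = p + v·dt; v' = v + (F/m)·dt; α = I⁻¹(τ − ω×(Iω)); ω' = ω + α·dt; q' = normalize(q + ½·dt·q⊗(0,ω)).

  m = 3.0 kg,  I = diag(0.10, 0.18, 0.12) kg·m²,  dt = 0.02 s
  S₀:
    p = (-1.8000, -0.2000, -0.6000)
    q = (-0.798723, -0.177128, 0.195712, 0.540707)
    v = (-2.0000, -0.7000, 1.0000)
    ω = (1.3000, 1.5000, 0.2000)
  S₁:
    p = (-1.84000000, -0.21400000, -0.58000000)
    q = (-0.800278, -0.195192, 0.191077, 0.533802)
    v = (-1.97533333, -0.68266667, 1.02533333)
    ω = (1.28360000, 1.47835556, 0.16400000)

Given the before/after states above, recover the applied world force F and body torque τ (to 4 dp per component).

F = (3.7000, 2.6000, 3.8000)
τ = (-0.1000, -0.2000, -0.0600)

ω₁ − ω₀ = (-0.01640000, -0.02164444, -0.03600000)
gyro term ω₀×Iω₀ = (-0.0180, -0.0052, 0.1560)
applied torque τ = (-0.1000, -0.2000, -0.0600)
velocity change Δv = (0.02466667, 0.01733333, 0.02533333)
F = m·Δv/dt = (3.7000, 2.6000, 3.8000)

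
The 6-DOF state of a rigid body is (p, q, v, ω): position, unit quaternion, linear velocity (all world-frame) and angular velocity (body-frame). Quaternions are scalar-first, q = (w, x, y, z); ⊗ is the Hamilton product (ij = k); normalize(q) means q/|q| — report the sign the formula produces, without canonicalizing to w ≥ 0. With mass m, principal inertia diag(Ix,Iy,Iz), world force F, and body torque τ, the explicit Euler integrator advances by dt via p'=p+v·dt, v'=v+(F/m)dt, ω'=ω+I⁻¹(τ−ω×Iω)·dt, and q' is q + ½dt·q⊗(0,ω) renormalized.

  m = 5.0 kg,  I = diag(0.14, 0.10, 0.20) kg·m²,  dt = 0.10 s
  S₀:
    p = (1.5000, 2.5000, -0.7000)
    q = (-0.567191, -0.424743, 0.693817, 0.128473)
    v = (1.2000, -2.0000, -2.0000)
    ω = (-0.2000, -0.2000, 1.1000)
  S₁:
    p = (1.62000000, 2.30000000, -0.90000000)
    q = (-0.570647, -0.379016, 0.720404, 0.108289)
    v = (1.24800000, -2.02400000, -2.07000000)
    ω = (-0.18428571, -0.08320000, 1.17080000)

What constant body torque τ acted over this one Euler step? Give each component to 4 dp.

Δω = ω₁−ω₀ = (0.01571429, 0.11680000, 0.07080000)
precession coupling = (-0.0220, 0.0132, -0.0016)
applied torque τ = (0.0000, 0.1300, 0.1400)

τ = (0.0000, 0.1300, 0.1400)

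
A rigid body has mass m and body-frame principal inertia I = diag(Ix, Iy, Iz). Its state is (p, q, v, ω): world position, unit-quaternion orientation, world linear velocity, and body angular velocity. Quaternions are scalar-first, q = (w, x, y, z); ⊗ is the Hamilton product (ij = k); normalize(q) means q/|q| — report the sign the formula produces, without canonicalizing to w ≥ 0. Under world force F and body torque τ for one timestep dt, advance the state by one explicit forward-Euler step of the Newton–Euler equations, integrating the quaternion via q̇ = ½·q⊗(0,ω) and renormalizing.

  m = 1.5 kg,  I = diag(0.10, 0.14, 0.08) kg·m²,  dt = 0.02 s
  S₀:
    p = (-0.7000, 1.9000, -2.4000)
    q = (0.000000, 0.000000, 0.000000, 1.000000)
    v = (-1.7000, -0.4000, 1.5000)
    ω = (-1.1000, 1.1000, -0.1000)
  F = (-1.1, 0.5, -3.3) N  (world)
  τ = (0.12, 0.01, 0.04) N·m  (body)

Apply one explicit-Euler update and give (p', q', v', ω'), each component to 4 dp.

p' = (-0.7340, 1.8920, -2.3700)
q' = (0.0010, -0.0110, -0.0110, 0.9999)
v' = (-1.7147, -0.3933, 1.4560)
ω' = (-1.0773, 1.1011, -0.0779)

p' = p + v·dt = (-0.7340, 1.8920, -2.3700)
new velocity v' = (-1.7147, -0.3933, 1.4560)
α = I⁻¹(τ − ω×Iω) = (1.1340, 0.0557, 1.1050)
ω + α·dt = (-1.0773, 1.1011, -0.0779)
Hamilton product q⊗(0,ω) = (0.1000000, -1.1000000, -1.1000000, 0.0000000)
q' = normalize(q + ½dt·q⊗(0,ω)) = (0.0010, -0.0110, -0.0110, 0.9999)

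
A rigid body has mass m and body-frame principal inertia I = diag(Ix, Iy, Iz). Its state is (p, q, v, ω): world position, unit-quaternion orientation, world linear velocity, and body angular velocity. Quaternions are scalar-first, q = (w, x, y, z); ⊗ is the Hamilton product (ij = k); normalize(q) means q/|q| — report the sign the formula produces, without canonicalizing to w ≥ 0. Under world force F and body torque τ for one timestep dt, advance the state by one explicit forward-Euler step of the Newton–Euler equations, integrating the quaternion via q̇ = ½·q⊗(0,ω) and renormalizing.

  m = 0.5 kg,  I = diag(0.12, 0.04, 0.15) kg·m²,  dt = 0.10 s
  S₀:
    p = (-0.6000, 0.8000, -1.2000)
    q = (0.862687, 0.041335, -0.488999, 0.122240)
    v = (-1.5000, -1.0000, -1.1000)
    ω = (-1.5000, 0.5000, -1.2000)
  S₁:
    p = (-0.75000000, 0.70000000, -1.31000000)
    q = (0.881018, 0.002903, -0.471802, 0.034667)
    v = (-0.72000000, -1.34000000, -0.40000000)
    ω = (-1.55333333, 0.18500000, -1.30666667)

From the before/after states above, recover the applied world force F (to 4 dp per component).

velocity change Δv = (0.78000000, -0.34000000, 0.70000000)
F = m·Δv/dt = (3.9000, -1.7000, 3.5000)

F = (3.9000, -1.7000, 3.5000)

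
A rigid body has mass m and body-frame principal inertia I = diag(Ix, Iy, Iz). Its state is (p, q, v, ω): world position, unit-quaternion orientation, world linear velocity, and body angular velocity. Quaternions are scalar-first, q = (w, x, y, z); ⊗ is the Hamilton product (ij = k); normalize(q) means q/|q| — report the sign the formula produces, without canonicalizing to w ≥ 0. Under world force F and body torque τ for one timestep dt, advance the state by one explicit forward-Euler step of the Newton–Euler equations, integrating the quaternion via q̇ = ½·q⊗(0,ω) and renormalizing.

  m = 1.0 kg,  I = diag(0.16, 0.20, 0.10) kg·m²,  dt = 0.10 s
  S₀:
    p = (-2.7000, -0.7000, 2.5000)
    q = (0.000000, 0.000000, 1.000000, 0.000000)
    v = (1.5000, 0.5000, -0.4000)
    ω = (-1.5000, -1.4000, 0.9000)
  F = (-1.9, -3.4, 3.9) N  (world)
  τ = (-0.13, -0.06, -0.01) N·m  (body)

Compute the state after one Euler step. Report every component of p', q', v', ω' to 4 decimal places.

p' = (-2.5500, -0.6500, 2.4600)
q' = (0.0696, 0.0447, 0.9938, 0.0745)
v' = (1.3100, 0.1600, -0.0100)
ω' = (-1.6600, -1.3895, 0.8060)

gyro term ω×Iω = (0.1260, -0.0810, 0.0840)
(τ − ω×Iω)/I = (-1.6000, 0.1050, -0.9400)
ω' = ω + α·dt = (-1.6600, -1.3895, 0.8060)
Hamilton product q⊗(0,ω) = (1.4000000, 0.9000000, 0.0000000, 1.5000000)
q + ½dt·q⊗(0,ω), renormalized = (0.0696, 0.0447, 0.9938, 0.0745)
p' = p + v·dt = (-2.5500, -0.6500, 2.4600)
v + (F/m)dt = (1.3100, 0.1600, -0.0100)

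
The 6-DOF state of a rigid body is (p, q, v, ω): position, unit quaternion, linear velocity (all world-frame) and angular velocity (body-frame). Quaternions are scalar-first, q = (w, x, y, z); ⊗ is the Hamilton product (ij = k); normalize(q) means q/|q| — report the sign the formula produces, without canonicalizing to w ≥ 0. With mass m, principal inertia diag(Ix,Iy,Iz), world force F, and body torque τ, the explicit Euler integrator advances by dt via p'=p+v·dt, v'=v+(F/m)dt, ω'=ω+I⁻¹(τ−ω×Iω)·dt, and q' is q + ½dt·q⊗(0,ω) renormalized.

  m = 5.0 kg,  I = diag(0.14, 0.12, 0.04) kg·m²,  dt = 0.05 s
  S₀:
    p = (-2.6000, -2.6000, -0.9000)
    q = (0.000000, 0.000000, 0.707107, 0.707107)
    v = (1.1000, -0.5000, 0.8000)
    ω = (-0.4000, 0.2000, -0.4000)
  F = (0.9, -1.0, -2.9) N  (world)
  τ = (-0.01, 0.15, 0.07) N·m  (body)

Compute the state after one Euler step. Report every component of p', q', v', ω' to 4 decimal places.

linear accel F/m = (0.1800, -0.2000, -0.5800)
p' = p + v·dt = (-2.5450, -2.6250, -0.8600)
v' = v + a·dt = (1.1090, -0.5100, 0.7710)
ω×(Iω) gyroscopic = (0.0064, 0.0160, 0.0016)
angular accel α = (-0.1171, 1.1167, 1.7100)
ω' = ω + α·dt = (-0.4059, 0.2558, -0.3145)
2q̇ = q⊗(0,ω) = (0.1414214, -0.4242642, -0.2828428, 0.2828428)
updated quaternion q' = (0.0035, -0.0106, 0.7000, 0.7141)

p' = (-2.5450, -2.6250, -0.8600)
q' = (0.0035, -0.0106, 0.7000, 0.7141)
v' = (1.1090, -0.5100, 0.7710)
ω' = (-0.4059, 0.2558, -0.3145)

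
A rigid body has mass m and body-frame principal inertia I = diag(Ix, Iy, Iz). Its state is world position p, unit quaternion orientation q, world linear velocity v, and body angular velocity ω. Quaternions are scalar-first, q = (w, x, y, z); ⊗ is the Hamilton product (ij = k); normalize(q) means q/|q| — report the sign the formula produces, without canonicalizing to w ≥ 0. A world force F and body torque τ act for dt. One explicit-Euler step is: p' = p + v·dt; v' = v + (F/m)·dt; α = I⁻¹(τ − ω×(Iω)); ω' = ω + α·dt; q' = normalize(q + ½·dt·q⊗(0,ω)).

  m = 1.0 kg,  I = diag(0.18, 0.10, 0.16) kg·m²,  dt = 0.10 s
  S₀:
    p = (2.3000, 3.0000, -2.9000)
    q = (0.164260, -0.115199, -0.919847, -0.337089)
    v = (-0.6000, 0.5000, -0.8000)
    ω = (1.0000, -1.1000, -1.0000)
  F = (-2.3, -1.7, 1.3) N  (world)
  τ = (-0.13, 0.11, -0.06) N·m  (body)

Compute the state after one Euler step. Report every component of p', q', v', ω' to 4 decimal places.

p' = (2.2400, 3.0500, -2.9800)
q' = (0.1022, -0.0792, -0.9477, -0.2918)
v' = (-0.8300, 0.3300, -0.6700)
ω' = (0.8911, -0.9700, -1.0925)

precession coupling ω×(Iω) = (0.0660, -0.0200, 0.0880)
α = I⁻¹(τ − ω×Iω) = (-1.0889, 1.3000, -0.9250)
ω + α·dt = (0.8911, -0.9700, -1.0925)
q⊗(0,ω) = (-1.2337217, 0.7133091, -0.6329740, 0.8823059)
updated quaternion q' = (0.1022, -0.0792, -0.9477, -0.2918)
p' = p + v·dt = (2.2400, 3.0500, -2.9800)
v' = v + a·dt = (-0.8300, 0.3300, -0.6700)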